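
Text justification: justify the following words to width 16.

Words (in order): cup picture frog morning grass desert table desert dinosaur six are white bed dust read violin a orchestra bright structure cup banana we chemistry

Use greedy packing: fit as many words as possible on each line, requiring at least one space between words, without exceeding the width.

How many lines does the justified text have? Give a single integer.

Answer: 11

Derivation:
Line 1: ['cup', 'picture', 'frog'] (min_width=16, slack=0)
Line 2: ['morning', 'grass'] (min_width=13, slack=3)
Line 3: ['desert', 'table'] (min_width=12, slack=4)
Line 4: ['desert', 'dinosaur'] (min_width=15, slack=1)
Line 5: ['six', 'are', 'white'] (min_width=13, slack=3)
Line 6: ['bed', 'dust', 'read'] (min_width=13, slack=3)
Line 7: ['violin', 'a'] (min_width=8, slack=8)
Line 8: ['orchestra', 'bright'] (min_width=16, slack=0)
Line 9: ['structure', 'cup'] (min_width=13, slack=3)
Line 10: ['banana', 'we'] (min_width=9, slack=7)
Line 11: ['chemistry'] (min_width=9, slack=7)
Total lines: 11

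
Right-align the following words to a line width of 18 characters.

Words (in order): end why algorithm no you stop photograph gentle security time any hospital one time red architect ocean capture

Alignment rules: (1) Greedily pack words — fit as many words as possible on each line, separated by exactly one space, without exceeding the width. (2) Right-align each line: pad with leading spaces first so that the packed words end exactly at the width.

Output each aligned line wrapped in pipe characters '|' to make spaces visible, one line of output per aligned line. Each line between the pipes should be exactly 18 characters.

Answer: | end why algorithm|
|       no you stop|
| photograph gentle|
| security time any|
| hospital one time|
|     red architect|
|     ocean capture|

Derivation:
Line 1: ['end', 'why', 'algorithm'] (min_width=17, slack=1)
Line 2: ['no', 'you', 'stop'] (min_width=11, slack=7)
Line 3: ['photograph', 'gentle'] (min_width=17, slack=1)
Line 4: ['security', 'time', 'any'] (min_width=17, slack=1)
Line 5: ['hospital', 'one', 'time'] (min_width=17, slack=1)
Line 6: ['red', 'architect'] (min_width=13, slack=5)
Line 7: ['ocean', 'capture'] (min_width=13, slack=5)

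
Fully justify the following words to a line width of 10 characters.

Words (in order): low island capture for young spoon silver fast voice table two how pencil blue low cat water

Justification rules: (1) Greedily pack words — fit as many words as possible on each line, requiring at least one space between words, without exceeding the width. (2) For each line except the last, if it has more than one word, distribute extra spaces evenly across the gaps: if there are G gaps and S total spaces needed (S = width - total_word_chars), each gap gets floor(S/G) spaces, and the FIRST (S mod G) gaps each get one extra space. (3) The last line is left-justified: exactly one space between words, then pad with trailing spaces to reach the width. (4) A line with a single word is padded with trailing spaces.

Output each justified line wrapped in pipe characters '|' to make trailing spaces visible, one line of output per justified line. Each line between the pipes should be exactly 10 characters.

Line 1: ['low', 'island'] (min_width=10, slack=0)
Line 2: ['capture'] (min_width=7, slack=3)
Line 3: ['for', 'young'] (min_width=9, slack=1)
Line 4: ['spoon'] (min_width=5, slack=5)
Line 5: ['silver'] (min_width=6, slack=4)
Line 6: ['fast', 'voice'] (min_width=10, slack=0)
Line 7: ['table', 'two'] (min_width=9, slack=1)
Line 8: ['how', 'pencil'] (min_width=10, slack=0)
Line 9: ['blue', 'low'] (min_width=8, slack=2)
Line 10: ['cat', 'water'] (min_width=9, slack=1)

Answer: |low island|
|capture   |
|for  young|
|spoon     |
|silver    |
|fast voice|
|table  two|
|how pencil|
|blue   low|
|cat water |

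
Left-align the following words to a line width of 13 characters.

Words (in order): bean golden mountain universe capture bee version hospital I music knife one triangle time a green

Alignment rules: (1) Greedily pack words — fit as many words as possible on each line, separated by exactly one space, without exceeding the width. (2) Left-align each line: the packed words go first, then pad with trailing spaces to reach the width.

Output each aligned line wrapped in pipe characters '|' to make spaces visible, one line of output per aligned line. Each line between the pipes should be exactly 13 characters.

Answer: |bean golden  |
|mountain     |
|universe     |
|capture bee  |
|version      |
|hospital I   |
|music knife  |
|one triangle |
|time a green |

Derivation:
Line 1: ['bean', 'golden'] (min_width=11, slack=2)
Line 2: ['mountain'] (min_width=8, slack=5)
Line 3: ['universe'] (min_width=8, slack=5)
Line 4: ['capture', 'bee'] (min_width=11, slack=2)
Line 5: ['version'] (min_width=7, slack=6)
Line 6: ['hospital', 'I'] (min_width=10, slack=3)
Line 7: ['music', 'knife'] (min_width=11, slack=2)
Line 8: ['one', 'triangle'] (min_width=12, slack=1)
Line 9: ['time', 'a', 'green'] (min_width=12, slack=1)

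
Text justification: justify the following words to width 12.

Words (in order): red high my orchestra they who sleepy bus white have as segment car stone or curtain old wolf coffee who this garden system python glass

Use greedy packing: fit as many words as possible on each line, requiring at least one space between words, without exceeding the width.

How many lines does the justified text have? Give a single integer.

Answer: 13

Derivation:
Line 1: ['red', 'high', 'my'] (min_width=11, slack=1)
Line 2: ['orchestra'] (min_width=9, slack=3)
Line 3: ['they', 'who'] (min_width=8, slack=4)
Line 4: ['sleepy', 'bus'] (min_width=10, slack=2)
Line 5: ['white', 'have'] (min_width=10, slack=2)
Line 6: ['as', 'segment'] (min_width=10, slack=2)
Line 7: ['car', 'stone', 'or'] (min_width=12, slack=0)
Line 8: ['curtain', 'old'] (min_width=11, slack=1)
Line 9: ['wolf', 'coffee'] (min_width=11, slack=1)
Line 10: ['who', 'this'] (min_width=8, slack=4)
Line 11: ['garden'] (min_width=6, slack=6)
Line 12: ['system'] (min_width=6, slack=6)
Line 13: ['python', 'glass'] (min_width=12, slack=0)
Total lines: 13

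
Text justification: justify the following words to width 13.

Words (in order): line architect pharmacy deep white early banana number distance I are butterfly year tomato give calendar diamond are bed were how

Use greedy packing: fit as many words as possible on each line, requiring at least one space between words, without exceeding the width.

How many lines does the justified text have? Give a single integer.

Answer: 11

Derivation:
Line 1: ['line'] (min_width=4, slack=9)
Line 2: ['architect'] (min_width=9, slack=4)
Line 3: ['pharmacy', 'deep'] (min_width=13, slack=0)
Line 4: ['white', 'early'] (min_width=11, slack=2)
Line 5: ['banana', 'number'] (min_width=13, slack=0)
Line 6: ['distance', 'I'] (min_width=10, slack=3)
Line 7: ['are', 'butterfly'] (min_width=13, slack=0)
Line 8: ['year', 'tomato'] (min_width=11, slack=2)
Line 9: ['give', 'calendar'] (min_width=13, slack=0)
Line 10: ['diamond', 'are'] (min_width=11, slack=2)
Line 11: ['bed', 'were', 'how'] (min_width=12, slack=1)
Total lines: 11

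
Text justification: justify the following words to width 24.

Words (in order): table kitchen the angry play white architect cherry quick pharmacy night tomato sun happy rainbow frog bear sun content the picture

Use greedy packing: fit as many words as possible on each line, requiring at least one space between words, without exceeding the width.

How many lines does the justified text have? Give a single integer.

Answer: 6

Derivation:
Line 1: ['table', 'kitchen', 'the', 'angry'] (min_width=23, slack=1)
Line 2: ['play', 'white', 'architect'] (min_width=20, slack=4)
Line 3: ['cherry', 'quick', 'pharmacy'] (min_width=21, slack=3)
Line 4: ['night', 'tomato', 'sun', 'happy'] (min_width=22, slack=2)
Line 5: ['rainbow', 'frog', 'bear', 'sun'] (min_width=21, slack=3)
Line 6: ['content', 'the', 'picture'] (min_width=19, slack=5)
Total lines: 6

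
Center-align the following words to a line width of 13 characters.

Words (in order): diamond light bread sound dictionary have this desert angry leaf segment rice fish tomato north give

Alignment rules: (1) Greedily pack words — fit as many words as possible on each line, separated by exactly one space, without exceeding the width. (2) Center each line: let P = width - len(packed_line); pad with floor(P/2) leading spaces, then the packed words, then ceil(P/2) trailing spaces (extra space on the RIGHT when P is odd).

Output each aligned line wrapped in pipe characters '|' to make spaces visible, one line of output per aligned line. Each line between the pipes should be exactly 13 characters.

Answer: |diamond light|
| bread sound |
| dictionary  |
|  have this  |
|desert angry |
|leaf segment |
|  rice fish  |
|tomato north |
|    give     |

Derivation:
Line 1: ['diamond', 'light'] (min_width=13, slack=0)
Line 2: ['bread', 'sound'] (min_width=11, slack=2)
Line 3: ['dictionary'] (min_width=10, slack=3)
Line 4: ['have', 'this'] (min_width=9, slack=4)
Line 5: ['desert', 'angry'] (min_width=12, slack=1)
Line 6: ['leaf', 'segment'] (min_width=12, slack=1)
Line 7: ['rice', 'fish'] (min_width=9, slack=4)
Line 8: ['tomato', 'north'] (min_width=12, slack=1)
Line 9: ['give'] (min_width=4, slack=9)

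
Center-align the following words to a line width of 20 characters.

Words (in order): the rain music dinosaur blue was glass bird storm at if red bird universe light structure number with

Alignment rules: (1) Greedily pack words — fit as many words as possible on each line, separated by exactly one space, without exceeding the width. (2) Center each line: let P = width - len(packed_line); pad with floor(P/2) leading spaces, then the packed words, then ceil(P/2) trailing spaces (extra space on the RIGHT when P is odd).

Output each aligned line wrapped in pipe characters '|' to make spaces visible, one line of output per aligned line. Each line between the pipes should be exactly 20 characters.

Line 1: ['the', 'rain', 'music'] (min_width=14, slack=6)
Line 2: ['dinosaur', 'blue', 'was'] (min_width=17, slack=3)
Line 3: ['glass', 'bird', 'storm', 'at'] (min_width=19, slack=1)
Line 4: ['if', 'red', 'bird', 'universe'] (min_width=20, slack=0)
Line 5: ['light', 'structure'] (min_width=15, slack=5)
Line 6: ['number', 'with'] (min_width=11, slack=9)

Answer: |   the rain music   |
| dinosaur blue was  |
|glass bird storm at |
|if red bird universe|
|  light structure   |
|    number with     |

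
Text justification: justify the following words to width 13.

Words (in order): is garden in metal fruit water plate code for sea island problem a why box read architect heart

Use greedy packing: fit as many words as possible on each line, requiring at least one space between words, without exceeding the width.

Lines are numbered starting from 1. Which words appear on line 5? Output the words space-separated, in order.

Line 1: ['is', 'garden', 'in'] (min_width=12, slack=1)
Line 2: ['metal', 'fruit'] (min_width=11, slack=2)
Line 3: ['water', 'plate'] (min_width=11, slack=2)
Line 4: ['code', 'for', 'sea'] (min_width=12, slack=1)
Line 5: ['island'] (min_width=6, slack=7)
Line 6: ['problem', 'a', 'why'] (min_width=13, slack=0)
Line 7: ['box', 'read'] (min_width=8, slack=5)
Line 8: ['architect'] (min_width=9, slack=4)
Line 9: ['heart'] (min_width=5, slack=8)

Answer: island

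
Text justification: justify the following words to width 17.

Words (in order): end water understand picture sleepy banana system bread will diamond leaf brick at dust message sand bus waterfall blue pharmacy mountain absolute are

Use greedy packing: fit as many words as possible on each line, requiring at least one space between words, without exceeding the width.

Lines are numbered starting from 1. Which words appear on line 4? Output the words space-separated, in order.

Line 1: ['end', 'water'] (min_width=9, slack=8)
Line 2: ['understand'] (min_width=10, slack=7)
Line 3: ['picture', 'sleepy'] (min_width=14, slack=3)
Line 4: ['banana', 'system'] (min_width=13, slack=4)
Line 5: ['bread', 'will'] (min_width=10, slack=7)
Line 6: ['diamond', 'leaf'] (min_width=12, slack=5)
Line 7: ['brick', 'at', 'dust'] (min_width=13, slack=4)
Line 8: ['message', 'sand', 'bus'] (min_width=16, slack=1)
Line 9: ['waterfall', 'blue'] (min_width=14, slack=3)
Line 10: ['pharmacy', 'mountain'] (min_width=17, slack=0)
Line 11: ['absolute', 'are'] (min_width=12, slack=5)

Answer: banana system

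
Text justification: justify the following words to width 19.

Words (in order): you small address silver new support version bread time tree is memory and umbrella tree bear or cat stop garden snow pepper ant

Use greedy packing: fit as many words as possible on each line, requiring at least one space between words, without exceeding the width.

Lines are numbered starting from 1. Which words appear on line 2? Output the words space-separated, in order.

Line 1: ['you', 'small', 'address'] (min_width=17, slack=2)
Line 2: ['silver', 'new', 'support'] (min_width=18, slack=1)
Line 3: ['version', 'bread', 'time'] (min_width=18, slack=1)
Line 4: ['tree', 'is', 'memory', 'and'] (min_width=18, slack=1)
Line 5: ['umbrella', 'tree', 'bear'] (min_width=18, slack=1)
Line 6: ['or', 'cat', 'stop', 'garden'] (min_width=18, slack=1)
Line 7: ['snow', 'pepper', 'ant'] (min_width=15, slack=4)

Answer: silver new support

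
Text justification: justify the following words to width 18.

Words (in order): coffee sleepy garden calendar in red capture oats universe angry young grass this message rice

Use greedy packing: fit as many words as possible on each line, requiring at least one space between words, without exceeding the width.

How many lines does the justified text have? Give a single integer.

Answer: 6

Derivation:
Line 1: ['coffee', 'sleepy'] (min_width=13, slack=5)
Line 2: ['garden', 'calendar', 'in'] (min_width=18, slack=0)
Line 3: ['red', 'capture', 'oats'] (min_width=16, slack=2)
Line 4: ['universe', 'angry'] (min_width=14, slack=4)
Line 5: ['young', 'grass', 'this'] (min_width=16, slack=2)
Line 6: ['message', 'rice'] (min_width=12, slack=6)
Total lines: 6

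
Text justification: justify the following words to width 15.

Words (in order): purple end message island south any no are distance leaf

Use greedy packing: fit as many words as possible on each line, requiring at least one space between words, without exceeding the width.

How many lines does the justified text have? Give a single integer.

Line 1: ['purple', 'end'] (min_width=10, slack=5)
Line 2: ['message', 'island'] (min_width=14, slack=1)
Line 3: ['south', 'any', 'no'] (min_width=12, slack=3)
Line 4: ['are', 'distance'] (min_width=12, slack=3)
Line 5: ['leaf'] (min_width=4, slack=11)
Total lines: 5

Answer: 5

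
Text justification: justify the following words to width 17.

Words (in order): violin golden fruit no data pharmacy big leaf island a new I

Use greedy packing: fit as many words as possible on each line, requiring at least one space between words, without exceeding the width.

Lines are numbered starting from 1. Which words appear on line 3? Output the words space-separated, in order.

Line 1: ['violin', 'golden'] (min_width=13, slack=4)
Line 2: ['fruit', 'no', 'data'] (min_width=13, slack=4)
Line 3: ['pharmacy', 'big', 'leaf'] (min_width=17, slack=0)
Line 4: ['island', 'a', 'new', 'I'] (min_width=14, slack=3)

Answer: pharmacy big leaf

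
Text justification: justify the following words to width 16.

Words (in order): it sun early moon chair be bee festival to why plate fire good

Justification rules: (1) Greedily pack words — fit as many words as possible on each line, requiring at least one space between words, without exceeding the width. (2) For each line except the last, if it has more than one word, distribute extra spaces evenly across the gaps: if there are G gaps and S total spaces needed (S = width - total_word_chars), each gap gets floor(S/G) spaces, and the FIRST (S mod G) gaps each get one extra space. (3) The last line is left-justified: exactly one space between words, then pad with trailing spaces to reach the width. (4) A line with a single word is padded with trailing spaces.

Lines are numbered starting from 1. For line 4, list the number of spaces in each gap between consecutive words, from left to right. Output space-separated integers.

Answer: 2 2

Derivation:
Line 1: ['it', 'sun', 'early'] (min_width=12, slack=4)
Line 2: ['moon', 'chair', 'be'] (min_width=13, slack=3)
Line 3: ['bee', 'festival', 'to'] (min_width=15, slack=1)
Line 4: ['why', 'plate', 'fire'] (min_width=14, slack=2)
Line 5: ['good'] (min_width=4, slack=12)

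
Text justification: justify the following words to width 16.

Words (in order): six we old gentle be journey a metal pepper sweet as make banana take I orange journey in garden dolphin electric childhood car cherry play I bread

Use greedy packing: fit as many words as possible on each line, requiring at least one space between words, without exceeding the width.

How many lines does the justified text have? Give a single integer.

Line 1: ['six', 'we', 'old'] (min_width=10, slack=6)
Line 2: ['gentle', 'be'] (min_width=9, slack=7)
Line 3: ['journey', 'a', 'metal'] (min_width=15, slack=1)
Line 4: ['pepper', 'sweet', 'as'] (min_width=15, slack=1)
Line 5: ['make', 'banana', 'take'] (min_width=16, slack=0)
Line 6: ['I', 'orange', 'journey'] (min_width=16, slack=0)
Line 7: ['in', 'garden'] (min_width=9, slack=7)
Line 8: ['dolphin', 'electric'] (min_width=16, slack=0)
Line 9: ['childhood', 'car'] (min_width=13, slack=3)
Line 10: ['cherry', 'play', 'I'] (min_width=13, slack=3)
Line 11: ['bread'] (min_width=5, slack=11)
Total lines: 11

Answer: 11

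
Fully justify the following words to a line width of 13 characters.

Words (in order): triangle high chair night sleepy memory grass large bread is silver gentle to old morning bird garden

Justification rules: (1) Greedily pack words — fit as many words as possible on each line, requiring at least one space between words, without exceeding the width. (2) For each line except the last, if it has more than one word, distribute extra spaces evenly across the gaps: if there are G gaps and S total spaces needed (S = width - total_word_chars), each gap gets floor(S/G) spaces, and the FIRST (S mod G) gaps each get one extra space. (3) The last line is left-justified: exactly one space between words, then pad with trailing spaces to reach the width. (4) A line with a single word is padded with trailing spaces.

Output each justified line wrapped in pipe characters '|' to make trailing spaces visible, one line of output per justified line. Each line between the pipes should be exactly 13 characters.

Answer: |triangle high|
|chair   night|
|sleepy memory|
|grass   large|
|bread      is|
|silver gentle|
|to        old|
|morning  bird|
|garden       |

Derivation:
Line 1: ['triangle', 'high'] (min_width=13, slack=0)
Line 2: ['chair', 'night'] (min_width=11, slack=2)
Line 3: ['sleepy', 'memory'] (min_width=13, slack=0)
Line 4: ['grass', 'large'] (min_width=11, slack=2)
Line 5: ['bread', 'is'] (min_width=8, slack=5)
Line 6: ['silver', 'gentle'] (min_width=13, slack=0)
Line 7: ['to', 'old'] (min_width=6, slack=7)
Line 8: ['morning', 'bird'] (min_width=12, slack=1)
Line 9: ['garden'] (min_width=6, slack=7)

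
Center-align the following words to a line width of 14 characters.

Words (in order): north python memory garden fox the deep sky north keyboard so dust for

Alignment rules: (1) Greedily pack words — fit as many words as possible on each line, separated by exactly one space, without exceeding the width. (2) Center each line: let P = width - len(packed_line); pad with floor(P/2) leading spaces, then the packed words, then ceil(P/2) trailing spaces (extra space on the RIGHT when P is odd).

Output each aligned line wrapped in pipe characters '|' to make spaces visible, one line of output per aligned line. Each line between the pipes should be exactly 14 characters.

Line 1: ['north', 'python'] (min_width=12, slack=2)
Line 2: ['memory', 'garden'] (min_width=13, slack=1)
Line 3: ['fox', 'the', 'deep'] (min_width=12, slack=2)
Line 4: ['sky', 'north'] (min_width=9, slack=5)
Line 5: ['keyboard', 'so'] (min_width=11, slack=3)
Line 6: ['dust', 'for'] (min_width=8, slack=6)

Answer: | north python |
|memory garden |
| fox the deep |
|  sky north   |
| keyboard so  |
|   dust for   |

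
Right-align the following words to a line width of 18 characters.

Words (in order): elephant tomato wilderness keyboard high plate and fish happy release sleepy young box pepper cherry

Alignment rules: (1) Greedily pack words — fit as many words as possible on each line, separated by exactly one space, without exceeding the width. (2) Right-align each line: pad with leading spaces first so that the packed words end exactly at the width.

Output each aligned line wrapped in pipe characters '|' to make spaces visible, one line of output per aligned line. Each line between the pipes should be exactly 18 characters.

Answer: |   elephant tomato|
|        wilderness|
|     keyboard high|
|    plate and fish|
|     happy release|
|  sleepy young box|
|     pepper cherry|

Derivation:
Line 1: ['elephant', 'tomato'] (min_width=15, slack=3)
Line 2: ['wilderness'] (min_width=10, slack=8)
Line 3: ['keyboard', 'high'] (min_width=13, slack=5)
Line 4: ['plate', 'and', 'fish'] (min_width=14, slack=4)
Line 5: ['happy', 'release'] (min_width=13, slack=5)
Line 6: ['sleepy', 'young', 'box'] (min_width=16, slack=2)
Line 7: ['pepper', 'cherry'] (min_width=13, slack=5)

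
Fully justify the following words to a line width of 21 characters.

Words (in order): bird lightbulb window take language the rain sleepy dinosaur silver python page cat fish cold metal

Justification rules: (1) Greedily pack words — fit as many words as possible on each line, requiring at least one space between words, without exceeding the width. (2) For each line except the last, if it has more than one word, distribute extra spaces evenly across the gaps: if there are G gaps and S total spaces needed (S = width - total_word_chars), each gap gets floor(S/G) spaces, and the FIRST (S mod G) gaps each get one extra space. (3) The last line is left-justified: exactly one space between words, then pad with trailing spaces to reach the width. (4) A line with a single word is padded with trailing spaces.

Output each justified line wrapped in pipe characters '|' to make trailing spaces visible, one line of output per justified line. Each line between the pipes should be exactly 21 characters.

Answer: |bird lightbulb window|
|take   language   the|
|rain  sleepy dinosaur|
|silver   python  page|
|cat fish cold metal  |

Derivation:
Line 1: ['bird', 'lightbulb', 'window'] (min_width=21, slack=0)
Line 2: ['take', 'language', 'the'] (min_width=17, slack=4)
Line 3: ['rain', 'sleepy', 'dinosaur'] (min_width=20, slack=1)
Line 4: ['silver', 'python', 'page'] (min_width=18, slack=3)
Line 5: ['cat', 'fish', 'cold', 'metal'] (min_width=19, slack=2)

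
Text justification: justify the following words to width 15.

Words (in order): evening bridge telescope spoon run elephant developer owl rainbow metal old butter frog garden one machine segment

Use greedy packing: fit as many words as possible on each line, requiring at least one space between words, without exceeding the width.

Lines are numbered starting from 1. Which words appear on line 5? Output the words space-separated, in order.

Answer: rainbow metal

Derivation:
Line 1: ['evening', 'bridge'] (min_width=14, slack=1)
Line 2: ['telescope', 'spoon'] (min_width=15, slack=0)
Line 3: ['run', 'elephant'] (min_width=12, slack=3)
Line 4: ['developer', 'owl'] (min_width=13, slack=2)
Line 5: ['rainbow', 'metal'] (min_width=13, slack=2)
Line 6: ['old', 'butter', 'frog'] (min_width=15, slack=0)
Line 7: ['garden', 'one'] (min_width=10, slack=5)
Line 8: ['machine', 'segment'] (min_width=15, slack=0)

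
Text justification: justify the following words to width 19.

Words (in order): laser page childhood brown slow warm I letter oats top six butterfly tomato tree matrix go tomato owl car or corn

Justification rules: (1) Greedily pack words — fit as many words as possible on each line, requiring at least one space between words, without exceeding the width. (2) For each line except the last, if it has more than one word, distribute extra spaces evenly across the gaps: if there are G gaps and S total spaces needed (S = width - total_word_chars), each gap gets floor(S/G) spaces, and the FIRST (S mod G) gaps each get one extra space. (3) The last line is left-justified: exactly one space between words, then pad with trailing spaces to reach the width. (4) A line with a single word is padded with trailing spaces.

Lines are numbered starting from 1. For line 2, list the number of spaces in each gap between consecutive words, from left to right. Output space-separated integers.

Answer: 5

Derivation:
Line 1: ['laser', 'page'] (min_width=10, slack=9)
Line 2: ['childhood', 'brown'] (min_width=15, slack=4)
Line 3: ['slow', 'warm', 'I', 'letter'] (min_width=18, slack=1)
Line 4: ['oats', 'top', 'six'] (min_width=12, slack=7)
Line 5: ['butterfly', 'tomato'] (min_width=16, slack=3)
Line 6: ['tree', 'matrix', 'go'] (min_width=14, slack=5)
Line 7: ['tomato', 'owl', 'car', 'or'] (min_width=17, slack=2)
Line 8: ['corn'] (min_width=4, slack=15)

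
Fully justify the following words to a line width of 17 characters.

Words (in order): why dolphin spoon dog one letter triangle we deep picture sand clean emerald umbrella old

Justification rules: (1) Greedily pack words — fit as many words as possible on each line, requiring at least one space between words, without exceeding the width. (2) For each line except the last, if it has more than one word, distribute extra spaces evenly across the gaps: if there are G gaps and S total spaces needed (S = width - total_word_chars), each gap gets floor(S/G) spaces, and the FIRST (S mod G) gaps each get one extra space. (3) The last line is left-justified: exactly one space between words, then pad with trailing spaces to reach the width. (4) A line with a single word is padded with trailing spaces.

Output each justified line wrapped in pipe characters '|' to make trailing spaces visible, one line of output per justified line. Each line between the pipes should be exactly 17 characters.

Answer: |why dolphin spoon|
|dog   one  letter|
|triangle  we deep|
|picture      sand|
|clean     emerald|
|umbrella old     |

Derivation:
Line 1: ['why', 'dolphin', 'spoon'] (min_width=17, slack=0)
Line 2: ['dog', 'one', 'letter'] (min_width=14, slack=3)
Line 3: ['triangle', 'we', 'deep'] (min_width=16, slack=1)
Line 4: ['picture', 'sand'] (min_width=12, slack=5)
Line 5: ['clean', 'emerald'] (min_width=13, slack=4)
Line 6: ['umbrella', 'old'] (min_width=12, slack=5)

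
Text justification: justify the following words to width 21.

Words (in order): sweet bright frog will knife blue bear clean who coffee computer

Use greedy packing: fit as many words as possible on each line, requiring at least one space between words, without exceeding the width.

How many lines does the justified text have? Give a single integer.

Line 1: ['sweet', 'bright', 'frog'] (min_width=17, slack=4)
Line 2: ['will', 'knife', 'blue', 'bear'] (min_width=20, slack=1)
Line 3: ['clean', 'who', 'coffee'] (min_width=16, slack=5)
Line 4: ['computer'] (min_width=8, slack=13)
Total lines: 4

Answer: 4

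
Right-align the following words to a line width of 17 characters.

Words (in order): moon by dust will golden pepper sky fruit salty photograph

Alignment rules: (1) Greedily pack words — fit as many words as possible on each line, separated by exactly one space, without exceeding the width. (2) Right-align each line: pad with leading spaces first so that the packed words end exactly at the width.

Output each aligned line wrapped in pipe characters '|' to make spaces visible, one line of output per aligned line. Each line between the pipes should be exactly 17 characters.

Line 1: ['moon', 'by', 'dust', 'will'] (min_width=17, slack=0)
Line 2: ['golden', 'pepper', 'sky'] (min_width=17, slack=0)
Line 3: ['fruit', 'salty'] (min_width=11, slack=6)
Line 4: ['photograph'] (min_width=10, slack=7)

Answer: |moon by dust will|
|golden pepper sky|
|      fruit salty|
|       photograph|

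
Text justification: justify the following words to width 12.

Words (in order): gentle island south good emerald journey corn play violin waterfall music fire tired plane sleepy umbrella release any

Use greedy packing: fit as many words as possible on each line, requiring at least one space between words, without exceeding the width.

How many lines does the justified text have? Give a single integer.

Answer: 11

Derivation:
Line 1: ['gentle'] (min_width=6, slack=6)
Line 2: ['island', 'south'] (min_width=12, slack=0)
Line 3: ['good', 'emerald'] (min_width=12, slack=0)
Line 4: ['journey', 'corn'] (min_width=12, slack=0)
Line 5: ['play', 'violin'] (min_width=11, slack=1)
Line 6: ['waterfall'] (min_width=9, slack=3)
Line 7: ['music', 'fire'] (min_width=10, slack=2)
Line 8: ['tired', 'plane'] (min_width=11, slack=1)
Line 9: ['sleepy'] (min_width=6, slack=6)
Line 10: ['umbrella'] (min_width=8, slack=4)
Line 11: ['release', 'any'] (min_width=11, slack=1)
Total lines: 11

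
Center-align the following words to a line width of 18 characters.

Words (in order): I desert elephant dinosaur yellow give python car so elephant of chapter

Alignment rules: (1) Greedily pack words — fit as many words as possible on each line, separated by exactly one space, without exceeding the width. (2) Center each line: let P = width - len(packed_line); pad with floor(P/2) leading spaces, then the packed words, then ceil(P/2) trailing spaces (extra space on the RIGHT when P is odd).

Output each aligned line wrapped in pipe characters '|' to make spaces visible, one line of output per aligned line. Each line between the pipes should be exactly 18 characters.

Answer: |I desert elephant |
| dinosaur yellow  |
|give python car so|
|   elephant of    |
|     chapter      |

Derivation:
Line 1: ['I', 'desert', 'elephant'] (min_width=17, slack=1)
Line 2: ['dinosaur', 'yellow'] (min_width=15, slack=3)
Line 3: ['give', 'python', 'car', 'so'] (min_width=18, slack=0)
Line 4: ['elephant', 'of'] (min_width=11, slack=7)
Line 5: ['chapter'] (min_width=7, slack=11)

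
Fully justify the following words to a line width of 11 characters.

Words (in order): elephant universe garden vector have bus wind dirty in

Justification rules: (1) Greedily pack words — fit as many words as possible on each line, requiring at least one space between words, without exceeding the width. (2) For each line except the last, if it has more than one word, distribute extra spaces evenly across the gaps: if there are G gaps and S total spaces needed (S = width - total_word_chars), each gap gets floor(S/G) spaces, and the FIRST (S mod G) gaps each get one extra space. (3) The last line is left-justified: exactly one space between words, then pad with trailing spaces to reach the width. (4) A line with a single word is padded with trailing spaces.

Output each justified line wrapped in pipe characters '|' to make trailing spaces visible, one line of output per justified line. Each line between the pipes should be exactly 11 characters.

Answer: |elephant   |
|universe   |
|garden     |
|vector have|
|bus    wind|
|dirty in   |

Derivation:
Line 1: ['elephant'] (min_width=8, slack=3)
Line 2: ['universe'] (min_width=8, slack=3)
Line 3: ['garden'] (min_width=6, slack=5)
Line 4: ['vector', 'have'] (min_width=11, slack=0)
Line 5: ['bus', 'wind'] (min_width=8, slack=3)
Line 6: ['dirty', 'in'] (min_width=8, slack=3)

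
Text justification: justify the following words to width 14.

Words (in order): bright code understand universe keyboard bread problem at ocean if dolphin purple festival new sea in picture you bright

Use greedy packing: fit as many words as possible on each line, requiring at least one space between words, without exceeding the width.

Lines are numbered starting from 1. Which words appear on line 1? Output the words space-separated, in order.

Line 1: ['bright', 'code'] (min_width=11, slack=3)
Line 2: ['understand'] (min_width=10, slack=4)
Line 3: ['universe'] (min_width=8, slack=6)
Line 4: ['keyboard', 'bread'] (min_width=14, slack=0)
Line 5: ['problem', 'at'] (min_width=10, slack=4)
Line 6: ['ocean', 'if'] (min_width=8, slack=6)
Line 7: ['dolphin', 'purple'] (min_width=14, slack=0)
Line 8: ['festival', 'new'] (min_width=12, slack=2)
Line 9: ['sea', 'in', 'picture'] (min_width=14, slack=0)
Line 10: ['you', 'bright'] (min_width=10, slack=4)

Answer: bright code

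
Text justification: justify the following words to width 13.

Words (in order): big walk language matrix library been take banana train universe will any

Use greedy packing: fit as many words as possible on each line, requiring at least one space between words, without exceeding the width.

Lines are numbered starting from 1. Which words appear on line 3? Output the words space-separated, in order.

Answer: matrix

Derivation:
Line 1: ['big', 'walk'] (min_width=8, slack=5)
Line 2: ['language'] (min_width=8, slack=5)
Line 3: ['matrix'] (min_width=6, slack=7)
Line 4: ['library', 'been'] (min_width=12, slack=1)
Line 5: ['take', 'banana'] (min_width=11, slack=2)
Line 6: ['train'] (min_width=5, slack=8)
Line 7: ['universe', 'will'] (min_width=13, slack=0)
Line 8: ['any'] (min_width=3, slack=10)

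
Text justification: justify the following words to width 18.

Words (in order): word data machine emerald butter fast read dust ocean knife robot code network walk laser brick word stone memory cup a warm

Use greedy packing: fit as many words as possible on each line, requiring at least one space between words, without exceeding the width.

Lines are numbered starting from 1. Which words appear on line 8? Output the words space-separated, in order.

Answer: warm

Derivation:
Line 1: ['word', 'data', 'machine'] (min_width=17, slack=1)
Line 2: ['emerald', 'butter'] (min_width=14, slack=4)
Line 3: ['fast', 'read', 'dust'] (min_width=14, slack=4)
Line 4: ['ocean', 'knife', 'robot'] (min_width=17, slack=1)
Line 5: ['code', 'network', 'walk'] (min_width=17, slack=1)
Line 6: ['laser', 'brick', 'word'] (min_width=16, slack=2)
Line 7: ['stone', 'memory', 'cup', 'a'] (min_width=18, slack=0)
Line 8: ['warm'] (min_width=4, slack=14)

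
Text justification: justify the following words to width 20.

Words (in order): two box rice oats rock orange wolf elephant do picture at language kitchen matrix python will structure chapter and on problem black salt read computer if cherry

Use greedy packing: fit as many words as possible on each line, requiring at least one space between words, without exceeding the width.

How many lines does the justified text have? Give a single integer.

Line 1: ['two', 'box', 'rice', 'oats'] (min_width=17, slack=3)
Line 2: ['rock', 'orange', 'wolf'] (min_width=16, slack=4)
Line 3: ['elephant', 'do', 'picture'] (min_width=19, slack=1)
Line 4: ['at', 'language', 'kitchen'] (min_width=19, slack=1)
Line 5: ['matrix', 'python', 'will'] (min_width=18, slack=2)
Line 6: ['structure', 'chapter'] (min_width=17, slack=3)
Line 7: ['and', 'on', 'problem', 'black'] (min_width=20, slack=0)
Line 8: ['salt', 'read', 'computer'] (min_width=18, slack=2)
Line 9: ['if', 'cherry'] (min_width=9, slack=11)
Total lines: 9

Answer: 9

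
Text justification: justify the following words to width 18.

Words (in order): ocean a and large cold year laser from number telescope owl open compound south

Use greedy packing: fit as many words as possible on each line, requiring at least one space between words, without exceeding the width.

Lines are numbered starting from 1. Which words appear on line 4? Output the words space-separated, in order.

Answer: telescope owl open

Derivation:
Line 1: ['ocean', 'a', 'and', 'large'] (min_width=17, slack=1)
Line 2: ['cold', 'year', 'laser'] (min_width=15, slack=3)
Line 3: ['from', 'number'] (min_width=11, slack=7)
Line 4: ['telescope', 'owl', 'open'] (min_width=18, slack=0)
Line 5: ['compound', 'south'] (min_width=14, slack=4)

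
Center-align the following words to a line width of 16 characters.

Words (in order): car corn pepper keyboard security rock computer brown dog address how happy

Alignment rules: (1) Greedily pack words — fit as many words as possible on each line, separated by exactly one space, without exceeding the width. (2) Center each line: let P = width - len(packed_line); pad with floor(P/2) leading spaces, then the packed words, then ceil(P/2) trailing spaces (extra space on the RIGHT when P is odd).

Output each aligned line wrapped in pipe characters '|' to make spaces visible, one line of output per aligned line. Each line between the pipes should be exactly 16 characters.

Line 1: ['car', 'corn', 'pepper'] (min_width=15, slack=1)
Line 2: ['keyboard'] (min_width=8, slack=8)
Line 3: ['security', 'rock'] (min_width=13, slack=3)
Line 4: ['computer', 'brown'] (min_width=14, slack=2)
Line 5: ['dog', 'address', 'how'] (min_width=15, slack=1)
Line 6: ['happy'] (min_width=5, slack=11)

Answer: |car corn pepper |
|    keyboard    |
| security rock  |
| computer brown |
|dog address how |
|     happy      |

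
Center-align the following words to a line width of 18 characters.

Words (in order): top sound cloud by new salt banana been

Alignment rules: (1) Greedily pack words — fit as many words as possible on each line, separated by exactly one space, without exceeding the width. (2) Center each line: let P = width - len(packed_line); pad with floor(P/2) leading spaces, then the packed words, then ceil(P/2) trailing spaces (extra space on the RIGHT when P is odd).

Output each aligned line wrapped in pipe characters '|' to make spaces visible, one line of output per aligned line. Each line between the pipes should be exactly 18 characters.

Answer: |top sound cloud by|
| new salt banana  |
|       been       |

Derivation:
Line 1: ['top', 'sound', 'cloud', 'by'] (min_width=18, slack=0)
Line 2: ['new', 'salt', 'banana'] (min_width=15, slack=3)
Line 3: ['been'] (min_width=4, slack=14)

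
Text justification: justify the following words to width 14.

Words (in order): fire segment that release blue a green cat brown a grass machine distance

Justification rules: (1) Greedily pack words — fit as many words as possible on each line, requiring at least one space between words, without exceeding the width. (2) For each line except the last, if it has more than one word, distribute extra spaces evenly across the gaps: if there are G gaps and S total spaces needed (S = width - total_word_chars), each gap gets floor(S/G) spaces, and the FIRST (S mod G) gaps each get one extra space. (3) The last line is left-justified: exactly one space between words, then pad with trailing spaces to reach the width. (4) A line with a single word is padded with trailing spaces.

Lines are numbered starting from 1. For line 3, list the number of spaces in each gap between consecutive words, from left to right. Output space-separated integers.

Answer: 2 2

Derivation:
Line 1: ['fire', 'segment'] (min_width=12, slack=2)
Line 2: ['that', 'release'] (min_width=12, slack=2)
Line 3: ['blue', 'a', 'green'] (min_width=12, slack=2)
Line 4: ['cat', 'brown', 'a'] (min_width=11, slack=3)
Line 5: ['grass', 'machine'] (min_width=13, slack=1)
Line 6: ['distance'] (min_width=8, slack=6)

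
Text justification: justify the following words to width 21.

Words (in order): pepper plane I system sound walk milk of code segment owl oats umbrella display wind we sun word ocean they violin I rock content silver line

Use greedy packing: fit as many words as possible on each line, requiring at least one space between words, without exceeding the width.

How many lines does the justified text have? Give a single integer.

Answer: 7

Derivation:
Line 1: ['pepper', 'plane', 'I', 'system'] (min_width=21, slack=0)
Line 2: ['sound', 'walk', 'milk', 'of'] (min_width=18, slack=3)
Line 3: ['code', 'segment', 'owl', 'oats'] (min_width=21, slack=0)
Line 4: ['umbrella', 'display', 'wind'] (min_width=21, slack=0)
Line 5: ['we', 'sun', 'word', 'ocean'] (min_width=17, slack=4)
Line 6: ['they', 'violin', 'I', 'rock'] (min_width=18, slack=3)
Line 7: ['content', 'silver', 'line'] (min_width=19, slack=2)
Total lines: 7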